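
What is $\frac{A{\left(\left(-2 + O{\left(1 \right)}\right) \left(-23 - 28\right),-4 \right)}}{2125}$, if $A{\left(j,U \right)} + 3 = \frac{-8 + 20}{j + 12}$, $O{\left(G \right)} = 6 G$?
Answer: $- \frac{49}{34000} \approx -0.0014412$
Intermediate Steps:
$A{\left(j,U \right)} = -3 + \frac{12}{12 + j}$ ($A{\left(j,U \right)} = -3 + \frac{-8 + 20}{j + 12} = -3 + \frac{12}{12 + j}$)
$\frac{A{\left(\left(-2 + O{\left(1 \right)}\right) \left(-23 - 28\right),-4 \right)}}{2125} = \frac{3 \frac{1}{12 + \left(-2 + 6 \cdot 1\right) \left(-23 - 28\right)} \left(-8 - \left(-2 + 6 \cdot 1\right) \left(-23 - 28\right)\right)}{2125} = \frac{3 \left(-8 - \left(-2 + 6\right) \left(-51\right)\right)}{12 + \left(-2 + 6\right) \left(-51\right)} \frac{1}{2125} = \frac{3 \left(-8 - 4 \left(-51\right)\right)}{12 + 4 \left(-51\right)} \frac{1}{2125} = \frac{3 \left(-8 - -204\right)}{12 - 204} \cdot \frac{1}{2125} = \frac{3 \left(-8 + 204\right)}{-192} \cdot \frac{1}{2125} = 3 \left(- \frac{1}{192}\right) 196 \cdot \frac{1}{2125} = \left(- \frac{49}{16}\right) \frac{1}{2125} = - \frac{49}{34000}$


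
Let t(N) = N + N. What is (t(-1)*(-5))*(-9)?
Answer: -90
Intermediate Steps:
t(N) = 2*N
(t(-1)*(-5))*(-9) = ((2*(-1))*(-5))*(-9) = -2*(-5)*(-9) = 10*(-9) = -90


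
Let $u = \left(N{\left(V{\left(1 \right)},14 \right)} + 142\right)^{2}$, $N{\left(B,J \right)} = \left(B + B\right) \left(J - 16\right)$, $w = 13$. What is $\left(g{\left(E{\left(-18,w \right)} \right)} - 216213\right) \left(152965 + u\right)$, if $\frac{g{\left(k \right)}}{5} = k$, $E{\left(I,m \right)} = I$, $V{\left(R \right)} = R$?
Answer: $-37206062727$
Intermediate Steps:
$N{\left(B,J \right)} = 2 B \left(-16 + J\right)$
$g{\left(k \right)} = 5 k$
$u = 19044$ ($u = \left(2 \cdot 1 \left(-16 + 14\right) + 142\right)^{2} = \left(2 \cdot 1 \left(-2\right) + 142\right)^{2} = \left(-4 + 142\right)^{2} = 138^{2} = 19044$)
$\left(g{\left(E{\left(-18,w \right)} \right)} - 216213\right) \left(152965 + u\right) = \left(5 \left(-18\right) - 216213\right) \left(152965 + 19044\right) = \left(-90 - 216213\right) 172009 = \left(-216303\right) 172009 = -37206062727$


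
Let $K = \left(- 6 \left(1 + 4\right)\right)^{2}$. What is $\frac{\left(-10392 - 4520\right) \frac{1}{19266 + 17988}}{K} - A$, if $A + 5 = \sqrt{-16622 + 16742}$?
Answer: $\frac{20953511}{4191075} - 2 \sqrt{30} \approx -5.9549$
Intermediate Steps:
$K = 900$ ($K = \left(\left(-6\right) 5\right)^{2} = \left(-30\right)^{2} = 900$)
$A = -5 + 2 \sqrt{30}$ ($A = -5 + \sqrt{-16622 + 16742} = -5 + \sqrt{120} = -5 + 2 \sqrt{30} \approx 5.9545$)
$\frac{\left(-10392 - 4520\right) \frac{1}{19266 + 17988}}{K} - A = \frac{\left(-10392 - 4520\right) \frac{1}{19266 + 17988}}{900} - \left(-5 + 2 \sqrt{30}\right) = - \frac{14912}{37254} \cdot \frac{1}{900} + \left(5 - 2 \sqrt{30}\right) = \left(-14912\right) \frac{1}{37254} \cdot \frac{1}{900} + \left(5 - 2 \sqrt{30}\right) = \left(- \frac{7456}{18627}\right) \frac{1}{900} + \left(5 - 2 \sqrt{30}\right) = - \frac{1864}{4191075} + \left(5 - 2 \sqrt{30}\right) = \frac{20953511}{4191075} - 2 \sqrt{30}$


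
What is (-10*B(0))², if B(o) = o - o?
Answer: 0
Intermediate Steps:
B(o) = 0
(-10*B(0))² = (-10*0)² = 0² = 0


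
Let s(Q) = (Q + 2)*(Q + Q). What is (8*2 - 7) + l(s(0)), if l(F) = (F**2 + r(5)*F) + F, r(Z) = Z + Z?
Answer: 9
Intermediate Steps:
r(Z) = 2*Z
s(Q) = 2*Q*(2 + Q) (s(Q) = (2 + Q)*(2*Q) = 2*Q*(2 + Q))
l(F) = F**2 + 11*F (l(F) = (F**2 + (2*5)*F) + F = (F**2 + 10*F) + F = F**2 + 11*F)
(8*2 - 7) + l(s(0)) = (8*2 - 7) + (2*0*(2 + 0))*(11 + 2*0*(2 + 0)) = (16 - 7) + (2*0*2)*(11 + 2*0*2) = 9 + 0*(11 + 0) = 9 + 0*11 = 9 + 0 = 9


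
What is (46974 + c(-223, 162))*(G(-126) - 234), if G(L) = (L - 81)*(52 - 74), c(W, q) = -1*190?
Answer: 202106880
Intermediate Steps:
c(W, q) = -190
G(L) = 1782 - 22*L (G(L) = (-81 + L)*(-22) = 1782 - 22*L)
(46974 + c(-223, 162))*(G(-126) - 234) = (46974 - 190)*((1782 - 22*(-126)) - 234) = 46784*((1782 + 2772) - 234) = 46784*(4554 - 234) = 46784*4320 = 202106880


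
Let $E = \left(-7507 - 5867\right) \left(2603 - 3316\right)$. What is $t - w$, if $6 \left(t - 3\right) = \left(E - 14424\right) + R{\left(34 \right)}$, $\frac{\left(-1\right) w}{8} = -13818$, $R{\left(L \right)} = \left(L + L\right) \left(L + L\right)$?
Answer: $\frac{4431308}{3} \approx 1.4771 \cdot 10^{6}$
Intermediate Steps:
$E = 9535662$ ($E = \left(-13374\right) \left(-713\right) = 9535662$)
$R{\left(L \right)} = 4 L^{2}$ ($R{\left(L \right)} = 2 L 2 L = 4 L^{2}$)
$w = 110544$ ($w = \left(-8\right) \left(-13818\right) = 110544$)
$t = \frac{4762940}{3}$ ($t = 3 + \frac{\left(9535662 - 14424\right) + 4 \cdot 34^{2}}{6} = 3 + \frac{9521238 + 4 \cdot 1156}{6} = 3 + \frac{9521238 + 4624}{6} = 3 + \frac{1}{6} \cdot 9525862 = 3 + \frac{4762931}{3} = \frac{4762940}{3} \approx 1.5876 \cdot 10^{6}$)
$t - w = \frac{4762940}{3} - 110544 = \frac{4431308}{3}$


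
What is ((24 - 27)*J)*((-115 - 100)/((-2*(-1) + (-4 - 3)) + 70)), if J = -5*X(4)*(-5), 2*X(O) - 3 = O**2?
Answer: 61275/26 ≈ 2356.7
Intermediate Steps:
X(O) = 3/2 + O**2/2
J = 475/2 (J = -5*(3/2 + (1/2)*4**2)*(-5) = -5*(3/2 + (1/2)*16)*(-5) = -5*(3/2 + 8)*(-5) = -5*19/2*(-5) = -95/2*(-5) = 475/2 ≈ 237.50)
((24 - 27)*J)*((-115 - 100)/((-2*(-1) + (-4 - 3)) + 70)) = ((24 - 27)*(475/2))*((-115 - 100)/((-2*(-1) + (-4 - 3)) + 70)) = (-3*475/2)*(-215/((2 - 7) + 70)) = -(-306375)/(2*(-5 + 70)) = -(-306375)/(2*65) = -1425/2*(-43/13) = 61275/26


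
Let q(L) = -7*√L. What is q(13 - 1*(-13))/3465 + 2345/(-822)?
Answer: -2345/822 - √26/495 ≈ -2.8631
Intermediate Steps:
q(13 - 1*(-13))/3465 + 2345/(-822) = -7*√(13 - 1*(-13))/3465 + 2345/(-822) = -7*√(13 + 13)*(1/3465) + 2345*(-1/822) = -7*√26*(1/3465) - 2345/822 = -√26/495 - 2345/822 = -2345/822 - √26/495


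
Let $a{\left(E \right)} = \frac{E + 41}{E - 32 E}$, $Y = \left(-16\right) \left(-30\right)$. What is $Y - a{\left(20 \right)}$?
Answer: $\frac{297661}{620} \approx 480.1$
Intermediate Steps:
$Y = 480$
$a{\left(E \right)} = - \frac{41 + E}{31 E}$ ($a{\left(E \right)} = \frac{41 + E}{\left(-31\right) E} = \left(41 + E\right) \left(- \frac{1}{31 E}\right) = - \frac{41 + E}{31 E}$)
$Y - a{\left(20 \right)} = 480 - \frac{-41 - 20}{31 \cdot 20} = 480 - \frac{1}{31} \cdot \frac{1}{20} \left(-41 - 20\right) = 480 - \frac{1}{31} \cdot \frac{1}{20} \left(-61\right) = 480 - - \frac{61}{620} = 480 + \frac{61}{620} = \frac{297661}{620}$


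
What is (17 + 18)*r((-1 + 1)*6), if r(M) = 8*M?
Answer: 0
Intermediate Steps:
(17 + 18)*r((-1 + 1)*6) = (17 + 18)*(8*((-1 + 1)*6)) = 35*(8*(0*6)) = 35*(8*0) = 35*0 = 0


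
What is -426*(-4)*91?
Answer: 155064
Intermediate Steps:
-426*(-4)*91 = -71*(-24)*91 = 1704*91 = 155064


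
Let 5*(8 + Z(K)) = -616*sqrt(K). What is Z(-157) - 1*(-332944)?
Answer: 332936 - 616*I*sqrt(157)/5 ≈ 3.3294e+5 - 1543.7*I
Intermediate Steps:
Z(K) = -8 - 616*sqrt(K)/5 (Z(K) = -8 + (-616*sqrt(K))/5 = -8 - 616*sqrt(K)/5)
Z(-157) - 1*(-332944) = (-8 - 616*I*sqrt(157)/5) - 1*(-332944) = (-8 - 616*I*sqrt(157)/5) + 332944 = 332936 - 616*I*sqrt(157)/5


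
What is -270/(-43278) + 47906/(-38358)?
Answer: -171909934/138338127 ≈ -1.2427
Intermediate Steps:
-270/(-43278) + 47906/(-38358) = -270*(-1/43278) + 47906*(-1/38358) = 45/7213 - 23953/19179 = -171909934/138338127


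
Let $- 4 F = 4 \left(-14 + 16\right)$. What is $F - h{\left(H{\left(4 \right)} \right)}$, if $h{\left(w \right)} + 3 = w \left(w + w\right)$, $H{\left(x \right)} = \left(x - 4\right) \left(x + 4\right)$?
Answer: $1$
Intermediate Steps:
$H{\left(x \right)} = \left(-4 + x\right) \left(4 + x\right)$
$h{\left(w \right)} = -3 + 2 w^{2}$ ($h{\left(w \right)} = -3 + w \left(w + w\right) = -3 + w 2 w = -3 + 2 w^{2}$)
$F = -2$ ($F = - \frac{4 \left(-14 + 16\right)}{4} = - \frac{4 \cdot 2}{4} = \left(- \frac{1}{4}\right) 8 = -2$)
$F - h{\left(H{\left(4 \right)} \right)} = -2 - \left(-3 + 2 \left(-16 + 4^{2}\right)^{2}\right) = -2 - \left(-3 + 2 \left(-16 + 16\right)^{2}\right) = -2 - \left(-3 + 2 \cdot 0^{2}\right) = -2 - \left(-3 + 2 \cdot 0\right) = -2 - \left(-3 + 0\right) = -2 - -3 = -2 + 3 = 1$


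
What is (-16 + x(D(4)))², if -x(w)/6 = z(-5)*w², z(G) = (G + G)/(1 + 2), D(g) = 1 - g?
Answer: 26896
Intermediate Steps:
z(G) = 2*G/3 (z(G) = (2*G)/3 = (2*G)*(⅓) = 2*G/3)
x(w) = 20*w² (x(w) = -6*(⅔)*(-5)*w² = -(-20)*w² = 20*w²)
(-16 + x(D(4)))² = (-16 + 20*(1 - 1*4)²)² = (-16 + 20*(1 - 4)²)² = (-16 + 20*(-3)²)² = (-16 + 20*9)² = (-16 + 180)² = 164² = 26896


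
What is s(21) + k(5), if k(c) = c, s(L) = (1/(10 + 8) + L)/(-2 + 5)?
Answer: 649/54 ≈ 12.019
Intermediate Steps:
s(L) = 1/54 + L/3 (s(L) = (1/18 + L)/3 = (1/18 + L)*(⅓) = 1/54 + L/3)
s(21) + k(5) = (1/54 + (⅓)*21) + 5 = (1/54 + 7) + 5 = 379/54 + 5 = 649/54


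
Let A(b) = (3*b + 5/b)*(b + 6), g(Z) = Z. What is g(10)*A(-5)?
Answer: -160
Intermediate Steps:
A(b) = (6 + b)*(3*b + 5/b) (A(b) = (3*b + 5/b)*(6 + b) = (6 + b)*(3*b + 5/b))
g(10)*A(-5) = 10*(5 + 3*(-5)² + 18*(-5) + 30/(-5)) = 10*(5 + 3*25 - 90 + 30*(-⅕)) = 10*(5 + 75 - 90 - 6) = 10*(-16) = -160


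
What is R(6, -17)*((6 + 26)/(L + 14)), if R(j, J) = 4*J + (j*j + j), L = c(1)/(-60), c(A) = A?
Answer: -49920/839 ≈ -59.499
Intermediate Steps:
L = -1/60 (L = 1/(-60) = 1*(-1/60) = -1/60 ≈ -0.016667)
R(j, J) = j + j² + 4*J (R(j, J) = 4*J + (j² + j) = 4*J + (j + j²) = j + j² + 4*J)
R(6, -17)*((6 + 26)/(L + 14)) = (6 + 6² + 4*(-17))*((6 + 26)/(-1/60 + 14)) = (6 + 36 - 68)*(32/(839/60)) = -832*60/839 = -26*1920/839 = -49920/839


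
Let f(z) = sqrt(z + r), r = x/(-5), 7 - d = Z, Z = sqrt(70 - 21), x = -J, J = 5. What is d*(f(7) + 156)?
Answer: 0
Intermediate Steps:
x = -5 (x = -1*5 = -5)
Z = 7 (Z = sqrt(49) = 7)
d = 0 (d = 7 - 1*7 = 7 - 7 = 0)
r = 1 (r = -5/(-5) = -5*(-1/5) = 1)
f(z) = sqrt(1 + z) (f(z) = sqrt(z + 1) = sqrt(1 + z))
d*(f(7) + 156) = 0*(sqrt(1 + 7) + 156) = 0*(sqrt(8) + 156) = 0*(2*sqrt(2) + 156) = 0*(156 + 2*sqrt(2)) = 0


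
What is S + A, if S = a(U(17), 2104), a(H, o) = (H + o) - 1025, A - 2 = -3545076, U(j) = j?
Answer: -3543978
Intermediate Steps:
A = -3545074 (A = 2 - 3545076 = -3545074)
a(H, o) = -1025 + H + o
S = 1096 (S = -1025 + 17 + 2104 = 1096)
S + A = 1096 - 3545074 = -3543978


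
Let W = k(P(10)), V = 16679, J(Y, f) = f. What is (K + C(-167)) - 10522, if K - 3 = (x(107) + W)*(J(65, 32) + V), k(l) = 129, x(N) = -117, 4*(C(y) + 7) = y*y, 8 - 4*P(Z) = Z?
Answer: 787913/4 ≈ 1.9698e+5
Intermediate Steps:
P(Z) = 2 - Z/4
C(y) = -7 + y**2/4 (C(y) = -7 + (y*y)/4 = -7 + y**2/4)
W = 129
K = 200535 (K = 3 + (-117 + 129)*(32 + 16679) = 3 + 12*16711 = 3 + 200532 = 200535)
(K + C(-167)) - 10522 = (200535 + (-7 + (1/4)*(-167)**2)) - 10522 = (200535 + (-7 + (1/4)*27889)) - 10522 = (200535 + (-7 + 27889/4)) - 10522 = (200535 + 27861/4) - 10522 = 830001/4 - 10522 = 787913/4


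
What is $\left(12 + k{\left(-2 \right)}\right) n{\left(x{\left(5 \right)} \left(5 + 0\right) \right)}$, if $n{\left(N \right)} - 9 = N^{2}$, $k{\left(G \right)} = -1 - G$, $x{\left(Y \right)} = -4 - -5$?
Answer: $442$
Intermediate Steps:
$x{\left(Y \right)} = 1$ ($x{\left(Y \right)} = -4 + 5 = 1$)
$n{\left(N \right)} = 9 + N^{2}$
$\left(12 + k{\left(-2 \right)}\right) n{\left(x{\left(5 \right)} \left(5 + 0\right) \right)} = \left(12 - -1\right) \left(9 + \left(1 \left(5 + 0\right)\right)^{2}\right) = \left(12 + \left(-1 + 2\right)\right) \left(9 + \left(1 \cdot 5\right)^{2}\right) = \left(12 + 1\right) \left(9 + 5^{2}\right) = 13 \left(9 + 25\right) = 13 \cdot 34 = 442$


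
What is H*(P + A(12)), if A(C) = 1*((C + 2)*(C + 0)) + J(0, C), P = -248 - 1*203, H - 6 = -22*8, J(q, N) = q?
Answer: 48110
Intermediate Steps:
H = -170 (H = 6 - 22*8 = 6 - 176 = -170)
P = -451 (P = -248 - 203 = -451)
A(C) = C*(2 + C) (A(C) = 1*((C + 2)*(C + 0)) + 0 = 1*((2 + C)*C) + 0 = 1*(C*(2 + C)) + 0 = C*(2 + C) + 0 = C*(2 + C))
H*(P + A(12)) = -170*(-451 + 12*(2 + 12)) = -170*(-451 + 12*14) = -170*(-451 + 168) = -170*(-283) = 48110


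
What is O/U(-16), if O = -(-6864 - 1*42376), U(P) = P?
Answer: -6155/2 ≈ -3077.5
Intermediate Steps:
O = 49240 (O = -(-6864 - 42376) = -1*(-49240) = 49240)
O/U(-16) = 49240/(-16) = 49240*(-1/16) = -6155/2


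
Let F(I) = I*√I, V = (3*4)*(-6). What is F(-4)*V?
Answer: 576*I ≈ 576.0*I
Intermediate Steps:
V = -72 (V = 12*(-6) = -72)
F(I) = I^(3/2)
F(-4)*V = (-4)^(3/2)*(-72) = -8*I*(-72) = 576*I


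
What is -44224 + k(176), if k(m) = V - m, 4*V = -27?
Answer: -177627/4 ≈ -44407.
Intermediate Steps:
V = -27/4 (V = (1/4)*(-27) = -27/4 ≈ -6.7500)
k(m) = -27/4 - m
-44224 + k(176) = -44224 + (-27/4 - 1*176) = -44224 + (-27/4 - 176) = -44224 - 731/4 = -177627/4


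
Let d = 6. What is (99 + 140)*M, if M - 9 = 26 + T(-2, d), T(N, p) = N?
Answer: 7887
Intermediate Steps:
M = 33 (M = 9 + (26 - 2) = 9 + 24 = 33)
(99 + 140)*M = (99 + 140)*33 = 239*33 = 7887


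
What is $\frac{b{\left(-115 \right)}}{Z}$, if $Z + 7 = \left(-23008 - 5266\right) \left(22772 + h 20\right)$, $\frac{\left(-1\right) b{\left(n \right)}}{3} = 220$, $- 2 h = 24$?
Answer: $\frac{132}{127413955} \approx 1.036 \cdot 10^{-6}$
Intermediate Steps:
$h = -12$ ($h = \left(- \frac{1}{2}\right) 24 = -12$)
$b{\left(n \right)} = -660$ ($b{\left(n \right)} = \left(-3\right) 220 = -660$)
$Z = -637069775$ ($Z = -7 + \left(-23008 - 5266\right) \left(22772 - 240\right) = -7 - 28274 \left(22772 - 240\right) = -7 - 637069768 = -637069775$)
$\frac{b{\left(-115 \right)}}{Z} = - \frac{660}{-637069775} = \left(-660\right) \left(- \frac{1}{637069775}\right) = \frac{132}{127413955}$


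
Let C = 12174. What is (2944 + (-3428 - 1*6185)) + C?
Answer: 5505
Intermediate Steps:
(2944 + (-3428 - 1*6185)) + C = (2944 + (-3428 - 1*6185)) + 12174 = (2944 + (-3428 - 6185)) + 12174 = (2944 - 9613) + 12174 = -6669 + 12174 = 5505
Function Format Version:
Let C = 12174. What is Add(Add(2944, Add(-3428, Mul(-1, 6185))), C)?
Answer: 5505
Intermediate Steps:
Add(Add(2944, Add(-3428, Mul(-1, 6185))), C) = Add(Add(2944, Add(-3428, Mul(-1, 6185))), 12174) = Add(Add(2944, Add(-3428, -6185)), 12174) = Add(Add(2944, -9613), 12174) = Add(-6669, 12174) = 5505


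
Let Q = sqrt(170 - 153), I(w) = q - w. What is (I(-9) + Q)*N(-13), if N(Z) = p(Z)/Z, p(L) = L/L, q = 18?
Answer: -27/13 - sqrt(17)/13 ≈ -2.3941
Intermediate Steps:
I(w) = 18 - w
p(L) = 1
Q = sqrt(17) ≈ 4.1231
N(Z) = 1/Z
(I(-9) + Q)*N(-13) = ((18 - 1*(-9)) + sqrt(17))/(-13) = ((18 + 9) + sqrt(17))*(-1/13) = (27 + sqrt(17))*(-1/13) = -27/13 - sqrt(17)/13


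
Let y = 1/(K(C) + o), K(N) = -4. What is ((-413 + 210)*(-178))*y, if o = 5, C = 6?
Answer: 36134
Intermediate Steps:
y = 1 (y = 1/(-4 + 5) = 1/1 = 1)
((-413 + 210)*(-178))*y = ((-413 + 210)*(-178))*1 = -203*(-178)*1 = 36134*1 = 36134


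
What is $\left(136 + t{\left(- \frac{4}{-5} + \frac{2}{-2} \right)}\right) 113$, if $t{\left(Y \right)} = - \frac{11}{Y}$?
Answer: $21583$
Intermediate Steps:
$\left(136 + t{\left(- \frac{4}{-5} + \frac{2}{-2} \right)}\right) 113 = \left(136 - \frac{11}{- \frac{4}{-5} + \frac{2}{-2}}\right) 113 = \left(136 - \frac{11}{\left(-4\right) \left(- \frac{1}{5}\right) + 2 \left(- \frac{1}{2}\right)}\right) 113 = \left(136 - \frac{11}{\frac{4}{5} - 1}\right) 113 = \left(136 - \frac{11}{- \frac{1}{5}}\right) 113 = \left(136 - -55\right) 113 = \left(136 + 55\right) 113 = 191 \cdot 113 = 21583$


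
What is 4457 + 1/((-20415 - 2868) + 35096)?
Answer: 52650542/11813 ≈ 4457.0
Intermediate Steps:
4457 + 1/((-20415 - 2868) + 35096) = 4457 + 1/(-23283 + 35096) = 4457 + 1/11813 = 52650542/11813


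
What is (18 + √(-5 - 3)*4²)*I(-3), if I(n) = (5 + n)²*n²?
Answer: 648 + 1152*I*√2 ≈ 648.0 + 1629.2*I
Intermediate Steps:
I(n) = n²*(5 + n)²
(18 + √(-5 - 3)*4²)*I(-3) = (18 + √(-5 - 3)*4²)*((-3)²*(5 - 3)²) = (18 + √(-8)*16)*(9*2²) = (18 + (2*I*√2)*16)*(9*4) = (18 + 32*I*√2)*36 = 648 + 1152*I*√2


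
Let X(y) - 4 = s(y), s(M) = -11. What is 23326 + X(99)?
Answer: 23319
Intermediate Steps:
X(y) = -7 (X(y) = 4 - 11 = -7)
23326 + X(99) = 23326 - 7 = 23319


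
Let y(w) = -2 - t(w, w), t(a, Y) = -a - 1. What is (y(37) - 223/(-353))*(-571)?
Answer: -7383601/353 ≈ -20917.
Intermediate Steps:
t(a, Y) = -1 - a
y(w) = -1 + w (y(w) = -2 - (-1 - w) = -2 + (1 + w) = -1 + w)
(y(37) - 223/(-353))*(-571) = ((-1 + 37) - 223/(-353))*(-571) = (36 - 223*(-1/353))*(-571) = (36 + 223/353)*(-571) = (12931/353)*(-571) = -7383601/353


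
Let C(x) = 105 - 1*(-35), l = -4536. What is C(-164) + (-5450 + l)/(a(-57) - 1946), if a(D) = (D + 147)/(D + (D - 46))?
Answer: 4520076/31145 ≈ 145.13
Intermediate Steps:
a(D) = (147 + D)/(-46 + 2*D) (a(D) = (147 + D)/(D + (-46 + D)) = (147 + D)/(-46 + 2*D))
C(x) = 140 (C(x) = 105 + 35 = 140)
C(-164) + (-5450 + l)/(a(-57) - 1946) = 140 + (-5450 - 4536)/((147 - 57)/(2*(-23 - 57)) - 1946) = 140 - 9986/((1/2)*90/(-80) - 1946) = 140 - 9986/((1/2)*(-1/80)*90 - 1946) = 140 - 9986/(-9/16 - 1946) = 140 - 9986/(-31145/16) = 140 - 9986*(-16/31145) = 140 + 159776/31145 = 4520076/31145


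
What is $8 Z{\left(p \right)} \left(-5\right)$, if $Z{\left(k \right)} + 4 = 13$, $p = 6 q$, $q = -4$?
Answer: $-360$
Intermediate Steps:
$p = -24$ ($p = 6 \left(-4\right) = -24$)
$Z{\left(k \right)} = 9$ ($Z{\left(k \right)} = -4 + 13 = 9$)
$8 Z{\left(p \right)} \left(-5\right) = 8 \cdot 9 \left(-5\right) = 8 \left(-45\right) = -360$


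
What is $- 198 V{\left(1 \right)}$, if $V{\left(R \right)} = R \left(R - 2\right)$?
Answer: $198$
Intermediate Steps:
$V{\left(R \right)} = R \left(-2 + R\right)$
$- 198 V{\left(1 \right)} = - 198 \cdot 1 \left(-2 + 1\right) = - 198 \cdot 1 \left(-1\right) = \left(-198\right) \left(-1\right) = 198$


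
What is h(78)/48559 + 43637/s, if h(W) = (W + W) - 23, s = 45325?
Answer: 43367292/44917075 ≈ 0.96550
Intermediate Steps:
h(W) = -23 + 2*W (h(W) = 2*W - 23 = -23 + 2*W)
h(78)/48559 + 43637/s = (-23 + 2*78)/48559 + 43637/45325 = (-23 + 156)*(1/48559) + 43637*(1/45325) = 133*(1/48559) + 43637/45325 = 19/6937 + 43637/45325 = 43367292/44917075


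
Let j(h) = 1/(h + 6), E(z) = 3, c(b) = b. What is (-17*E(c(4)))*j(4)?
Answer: -51/10 ≈ -5.1000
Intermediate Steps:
j(h) = 1/(6 + h)
(-17*E(c(4)))*j(4) = (-17*3)/(6 + 4) = -51/10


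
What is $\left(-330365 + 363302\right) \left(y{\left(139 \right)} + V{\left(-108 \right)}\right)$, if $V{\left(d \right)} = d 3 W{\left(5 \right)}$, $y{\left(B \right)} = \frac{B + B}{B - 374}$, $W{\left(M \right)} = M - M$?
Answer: $- \frac{9156486}{235} \approx -38964.0$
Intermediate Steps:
$W{\left(M \right)} = 0$
$y{\left(B \right)} = \frac{2 B}{-374 + B}$
$V{\left(d \right)} = 0$ ($V{\left(d \right)} = d 3 \cdot 0 = 3 d 0 = 0$)
$\left(-330365 + 363302\right) \left(y{\left(139 \right)} + V{\left(-108 \right)}\right) = \left(-330365 + 363302\right) \left(2 \cdot 139 \frac{1}{-374 + 139} + 0\right) = 32937 \left(2 \cdot 139 \frac{1}{-235} + 0\right) = 32937 \left(2 \cdot 139 \left(- \frac{1}{235}\right) + 0\right) = 32937 \left(- \frac{278}{235} + 0\right) = 32937 \left(- \frac{278}{235}\right) = - \frac{9156486}{235}$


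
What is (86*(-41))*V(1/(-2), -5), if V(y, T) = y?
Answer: 1763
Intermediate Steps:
(86*(-41))*V(1/(-2), -5) = (86*(-41))/(-2) = -3526*(-½) = 1763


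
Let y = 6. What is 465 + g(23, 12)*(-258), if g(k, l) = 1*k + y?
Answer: -7017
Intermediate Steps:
g(k, l) = 6 + k (g(k, l) = 1*k + 6 = k + 6 = 6 + k)
465 + g(23, 12)*(-258) = 465 + (6 + 23)*(-258) = 465 + 29*(-258) = 465 - 7482 = -7017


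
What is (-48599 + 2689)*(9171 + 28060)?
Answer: -1709275210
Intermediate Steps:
(-48599 + 2689)*(9171 + 28060) = -45910*37231 = -1709275210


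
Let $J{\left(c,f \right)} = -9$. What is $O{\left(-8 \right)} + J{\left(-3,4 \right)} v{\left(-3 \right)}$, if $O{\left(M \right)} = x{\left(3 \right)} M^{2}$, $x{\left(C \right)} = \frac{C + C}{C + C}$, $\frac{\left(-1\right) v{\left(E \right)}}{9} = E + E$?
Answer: $-422$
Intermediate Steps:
$v{\left(E \right)} = - 18 E$ ($v{\left(E \right)} = - 9 \left(E + E\right) = - 9 \cdot 2 E = - 18 E$)
$x{\left(C \right)} = 1$ ($x{\left(C \right)} = \frac{2 C}{2 C} = 2 C \frac{1}{2 C} = 1$)
$O{\left(M \right)} = M^{2}$ ($O{\left(M \right)} = 1 M^{2} = M^{2}$)
$O{\left(-8 \right)} + J{\left(-3,4 \right)} v{\left(-3 \right)} = \left(-8\right)^{2} - 9 \left(\left(-18\right) \left(-3\right)\right) = 64 - 486 = -422$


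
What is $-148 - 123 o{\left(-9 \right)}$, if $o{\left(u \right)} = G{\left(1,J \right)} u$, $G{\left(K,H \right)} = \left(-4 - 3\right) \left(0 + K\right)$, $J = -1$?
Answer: $-7897$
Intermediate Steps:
$G{\left(K,H \right)} = - 7 K$
$o{\left(u \right)} = - 7 u$ ($o{\left(u \right)} = \left(-7\right) 1 u = - 7 u$)
$-148 - 123 o{\left(-9 \right)} = -148 - 123 \left(\left(-7\right) \left(-9\right)\right) = -148 - 7749 = -7897$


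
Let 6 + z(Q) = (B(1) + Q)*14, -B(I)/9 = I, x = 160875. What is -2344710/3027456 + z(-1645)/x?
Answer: -8283836243/9019296000 ≈ -0.91846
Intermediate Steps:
B(I) = -9*I
z(Q) = -132 + 14*Q (z(Q) = -6 + (-9*1 + Q)*14 = -6 + (-9 + Q)*14 = -6 + (-126 + 14*Q) = -132 + 14*Q)
-2344710/3027456 + z(-1645)/x = -2344710/3027456 + (-132 + 14*(-1645))/160875 = -2344710*1/3027456 + (-132 - 23030)*(1/160875) = -390785/504576 - 23162*1/160875 = -390785/504576 - 23162/160875 = -8283836243/9019296000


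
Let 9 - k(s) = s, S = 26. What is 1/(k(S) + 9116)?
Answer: 1/9099 ≈ 0.00010990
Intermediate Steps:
k(s) = 9 - s
1/(k(S) + 9116) = 1/((9 - 1*26) + 9116) = 1/((9 - 26) + 9116) = 1/(-17 + 9116) = 1/9099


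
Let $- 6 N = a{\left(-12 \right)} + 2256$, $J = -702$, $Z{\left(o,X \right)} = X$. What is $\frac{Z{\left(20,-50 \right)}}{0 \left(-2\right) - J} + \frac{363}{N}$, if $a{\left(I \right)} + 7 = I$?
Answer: $- \frac{820403}{785187} \approx -1.0448$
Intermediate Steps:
$a{\left(I \right)} = -7 + I$
$N = - \frac{2237}{6}$ ($N = - \frac{\left(-7 - 12\right) + 2256}{6} = - \frac{-19 + 2256}{6} = \left(- \frac{1}{6}\right) 2237 = - \frac{2237}{6} \approx -372.83$)
$\frac{Z{\left(20,-50 \right)}}{0 \left(-2\right) - J} + \frac{363}{N} = - \frac{50}{0 \left(-2\right) - -702} + \frac{363}{- \frac{2237}{6}} = - \frac{50}{0 + 702} + 363 \left(- \frac{6}{2237}\right) = - \frac{50}{702} - \frac{2178}{2237} = \left(-50\right) \frac{1}{702} - \frac{2178}{2237} = - \frac{25}{351} - \frac{2178}{2237} = - \frac{820403}{785187}$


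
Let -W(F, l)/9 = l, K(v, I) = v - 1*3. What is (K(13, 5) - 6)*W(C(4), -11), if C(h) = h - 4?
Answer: 396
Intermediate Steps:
C(h) = -4 + h
K(v, I) = -3 + v (K(v, I) = v - 3 = -3 + v)
W(F, l) = -9*l
(K(13, 5) - 6)*W(C(4), -11) = ((-3 + 13) - 6)*(-9*(-11)) = (10 - 6)*99 = 4*99 = 396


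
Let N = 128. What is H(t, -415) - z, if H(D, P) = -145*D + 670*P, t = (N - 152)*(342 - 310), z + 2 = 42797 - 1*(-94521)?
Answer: -304006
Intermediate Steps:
z = 137316 (z = -2 + (42797 - 1*(-94521)) = -2 + (42797 + 94521) = -2 + 137318 = 137316)
t = -768 (t = (128 - 152)*(342 - 310) = -24*32 = -768)
H(t, -415) - z = (-145*(-768) + 670*(-415)) - 1*137316 = (111360 - 278050) - 137316 = -166690 - 137316 = -304006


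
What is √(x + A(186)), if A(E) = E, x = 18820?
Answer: √19006 ≈ 137.86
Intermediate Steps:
√(x + A(186)) = √(18820 + 186) = √19006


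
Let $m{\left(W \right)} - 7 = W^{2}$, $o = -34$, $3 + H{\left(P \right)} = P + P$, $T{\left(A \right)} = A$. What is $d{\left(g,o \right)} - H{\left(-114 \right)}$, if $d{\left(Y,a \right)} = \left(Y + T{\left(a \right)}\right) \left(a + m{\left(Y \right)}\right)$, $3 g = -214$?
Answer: $- \frac{14388511}{27} \approx -5.3291 \cdot 10^{5}$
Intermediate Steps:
$H{\left(P \right)} = -3 + 2 P$ ($H{\left(P \right)} = -3 + \left(P + P\right) = -3 + 2 P$)
$m{\left(W \right)} = 7 + W^{2}$
$g = - \frac{214}{3}$ ($g = \frac{1}{3} \left(-214\right) = - \frac{214}{3} \approx -71.333$)
$d{\left(Y,a \right)} = \left(Y + a\right) \left(7 + a + Y^{2}\right)$ ($d{\left(Y,a \right)} = \left(Y + a\right) \left(a + \left(7 + Y^{2}\right)\right) = \left(Y + a\right) \left(7 + a + Y^{2}\right)$)
$d{\left(g,o \right)} - H{\left(-114 \right)} = \left(\left(-34\right)^{2} - - \frac{7276}{3} - \frac{214 \left(7 + \left(- \frac{214}{3}\right)^{2}\right)}{3} - 34 \left(7 + \left(- \frac{214}{3}\right)^{2}\right)\right) - \left(-3 + 2 \left(-114\right)\right) = \left(1156 + \frac{7276}{3} - \frac{214 \left(7 + \frac{45796}{9}\right)}{3} - 34 \left(7 + \frac{45796}{9}\right)\right) - \left(-3 - 228\right) = \left(1156 + \frac{7276}{3} - \frac{9813826}{27} - \frac{1559206}{9}\right) - -231 = \left(1156 + \frac{7276}{3} - \frac{9813826}{27} - \frac{1559206}{9}\right) + 231 = - \frac{14394748}{27} + 231 = - \frac{14388511}{27}$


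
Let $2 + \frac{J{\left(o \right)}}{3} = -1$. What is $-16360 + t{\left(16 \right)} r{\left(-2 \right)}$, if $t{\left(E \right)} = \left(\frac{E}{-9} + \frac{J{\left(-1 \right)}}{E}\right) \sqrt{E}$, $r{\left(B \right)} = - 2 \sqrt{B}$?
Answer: $-16360 + \frac{337 i \sqrt{2}}{18} \approx -16360.0 + 26.477 i$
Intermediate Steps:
$J{\left(o \right)} = -9$ ($J{\left(o \right)} = -6 + 3 \left(-1\right) = -6 - 3 = -9$)
$t{\left(E \right)} = \sqrt{E} \left(- \frac{9}{E} - \frac{E}{9}\right)$ ($t{\left(E \right)} = \left(\frac{E}{-9} - \frac{9}{E}\right) \sqrt{E} = \left(E \left(- \frac{1}{9}\right) - \frac{9}{E}\right) \sqrt{E} = \left(- \frac{E}{9} - \frac{9}{E}\right) \sqrt{E} = \left(- \frac{9}{E} - \frac{E}{9}\right) \sqrt{E} = \sqrt{E} \left(- \frac{9}{E} - \frac{E}{9}\right)$)
$-16360 + t{\left(16 \right)} r{\left(-2 \right)} = -16360 + \frac{-81 - 16^{2}}{9 \cdot 4} \left(- 2 \sqrt{-2}\right) = -16360 + \frac{1}{9} \cdot \frac{1}{4} \left(-81 - 256\right) \left(- 2 i \sqrt{2}\right) = -16360 + \frac{1}{9} \cdot \frac{1}{4} \left(-337\right) \left(- 2 i \sqrt{2}\right) = -16360 - \frac{337 \left(- 2 i \sqrt{2}\right)}{36} = -16360 + \frac{337 i \sqrt{2}}{18}$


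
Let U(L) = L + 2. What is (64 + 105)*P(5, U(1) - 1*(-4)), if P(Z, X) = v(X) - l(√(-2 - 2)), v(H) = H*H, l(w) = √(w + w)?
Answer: 8281 - 169*√2*(1 + I) ≈ 8042.0 - 239.0*I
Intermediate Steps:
U(L) = 2 + L
l(w) = √2*√w (l(w) = √(2*w) = √2*√w)
v(H) = H²
P(Z, X) = X² - √2*(1 + I) (P(Z, X) = X² - √2*√(√(-2 - 2)) = X² - √2*√(√(-4)) = X² - √2*√(2*I) = X² - √2*(1 + I))
(64 + 105)*P(5, U(1) - 1*(-4)) = (64 + 105)*(((2 + 1) - 1*(-4))² - √2*(1 + I)) = 169*((3 + 4)² - √2*(1 + I)) = 169*(7² - √2*(1 + I)) = 169*(49 - √2*(1 + I)) = 8281 - 169*√2*(1 + I)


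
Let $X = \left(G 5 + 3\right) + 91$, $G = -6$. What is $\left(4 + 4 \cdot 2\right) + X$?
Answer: $76$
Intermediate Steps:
$X = 64$ ($X = \left(\left(-6\right) 5 + 3\right) + 91 = \left(-30 + 3\right) + 91 = -27 + 91 = 64$)
$\left(4 + 4 \cdot 2\right) + X = \left(4 + 4 \cdot 2\right) + 64 = \left(4 + 8\right) + 64 = 12 + 64 = 76$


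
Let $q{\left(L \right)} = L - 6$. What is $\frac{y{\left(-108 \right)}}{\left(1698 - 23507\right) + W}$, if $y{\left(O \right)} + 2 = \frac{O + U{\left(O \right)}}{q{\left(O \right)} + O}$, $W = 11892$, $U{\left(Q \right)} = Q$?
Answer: $\frac{38}{366929} \approx 0.00010356$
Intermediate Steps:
$q{\left(L \right)} = -6 + L$ ($q{\left(L \right)} = L - 6 = -6 + L$)
$y{\left(O \right)} = -2 + \frac{2 O}{-6 + 2 O}$ ($y{\left(O \right)} = -2 + \frac{O + O}{\left(-6 + O\right) + O} = -2 + \frac{2 O}{-6 + 2 O}$)
$\frac{y{\left(-108 \right)}}{\left(1698 - 23507\right) + W} = \frac{\frac{1}{-3 - 108} \left(6 - -108\right)}{\left(1698 - 23507\right) + 11892} = \frac{\frac{1}{-111} \left(6 + 108\right)}{-21809 + 11892} = \frac{\left(- \frac{1}{111}\right) 114}{-9917} = \left(- \frac{38}{37}\right) \left(- \frac{1}{9917}\right) = \frac{38}{366929}$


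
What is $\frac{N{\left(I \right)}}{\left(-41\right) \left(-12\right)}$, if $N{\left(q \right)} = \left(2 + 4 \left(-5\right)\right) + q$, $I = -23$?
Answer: $- \frac{1}{12} \approx -0.083333$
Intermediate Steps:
$N{\left(q \right)} = -18 + q$ ($N{\left(q \right)} = \left(2 - 20\right) + q = -18 + q$)
$\frac{N{\left(I \right)}}{\left(-41\right) \left(-12\right)} = \frac{-18 - 23}{\left(-41\right) \left(-12\right)} = - \frac{41}{492} = \left(-41\right) \frac{1}{492} = - \frac{1}{12}$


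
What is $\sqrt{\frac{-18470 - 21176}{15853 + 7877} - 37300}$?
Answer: $\frac{i \sqrt{5251262992395}}{11865} \approx 193.14 i$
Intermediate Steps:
$\sqrt{\frac{-18470 - 21176}{15853 + 7877} - 37300} = \sqrt{- \frac{39646}{23730} - 37300} = \sqrt{\left(-39646\right) \frac{1}{23730} - 37300} = \sqrt{- \frac{19823}{11865} - 37300} = \sqrt{- \frac{442584323}{11865}} = \frac{i \sqrt{5251262992395}}{11865}$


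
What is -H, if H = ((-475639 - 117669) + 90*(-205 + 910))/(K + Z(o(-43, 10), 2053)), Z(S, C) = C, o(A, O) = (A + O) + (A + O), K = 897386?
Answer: 529858/899439 ≈ 0.58910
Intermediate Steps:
o(A, O) = 2*A + 2*O
H = -529858/899439 (H = ((-475639 - 117669) + 90*(-205 + 910))/(897386 + 2053) = (-593308 + 90*705)/899439 = (-593308 + 63450)*(1/899439) = -529858*1/899439 = -529858/899439 ≈ -0.58910)
-H = -1*(-529858/899439) = 529858/899439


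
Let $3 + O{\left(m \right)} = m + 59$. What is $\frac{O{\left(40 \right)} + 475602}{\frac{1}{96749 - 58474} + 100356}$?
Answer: $\frac{18207340950}{3841125901} \approx 4.7401$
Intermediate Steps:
$O{\left(m \right)} = 56 + m$ ($O{\left(m \right)} = -3 + \left(m + 59\right) = -3 + \left(59 + m\right) = 56 + m$)
$\frac{O{\left(40 \right)} + 475602}{\frac{1}{96749 - 58474} + 100356} = \frac{\left(56 + 40\right) + 475602}{\frac{1}{96749 - 58474} + 100356} = \frac{96 + 475602}{\frac{1}{38275} + 100356} = \frac{475698}{\frac{1}{38275} + 100356} = \frac{475698}{\frac{3841125901}{38275}} = 475698 \cdot \frac{38275}{3841125901} = \frac{18207340950}{3841125901}$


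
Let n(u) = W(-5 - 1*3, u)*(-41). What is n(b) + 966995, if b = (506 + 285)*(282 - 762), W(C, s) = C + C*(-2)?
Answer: 966667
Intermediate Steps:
W(C, s) = -C (W(C, s) = C - 2*C = -C)
b = -379680 (b = 791*(-480) = -379680)
n(u) = -328 (n(u) = -(-5 - 1*3)*(-41) = -(-5 - 3)*(-41) = -1*(-8)*(-41) = 8*(-41) = -328)
n(b) + 966995 = -328 + 966995 = 966667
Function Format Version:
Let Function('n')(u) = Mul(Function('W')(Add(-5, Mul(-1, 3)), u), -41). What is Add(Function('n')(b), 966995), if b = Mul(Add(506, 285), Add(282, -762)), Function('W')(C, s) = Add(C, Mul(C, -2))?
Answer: 966667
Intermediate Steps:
Function('W')(C, s) = Mul(-1, C) (Function('W')(C, s) = Add(C, Mul(-2, C)) = Mul(-1, C))
b = -379680 (b = Mul(791, -480) = -379680)
Function('n')(u) = -328 (Function('n')(u) = Mul(Mul(-1, Add(-5, Mul(-1, 3))), -41) = Mul(Mul(-1, Add(-5, -3)), -41) = Mul(Mul(-1, -8), -41) = Mul(8, -41) = -328)
Add(Function('n')(b), 966995) = Add(-328, 966995) = 966667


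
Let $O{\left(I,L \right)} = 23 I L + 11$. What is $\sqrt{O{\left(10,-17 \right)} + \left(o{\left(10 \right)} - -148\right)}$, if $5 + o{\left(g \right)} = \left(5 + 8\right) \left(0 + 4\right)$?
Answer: $2 i \sqrt{926} \approx 60.86 i$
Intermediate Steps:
$O{\left(I,L \right)} = 11 + 23 I L$ ($O{\left(I,L \right)} = 23 I L + 11 = 11 + 23 I L$)
$o{\left(g \right)} = 47$ ($o{\left(g \right)} = -5 + \left(5 + 8\right) \left(0 + 4\right) = -5 + 13 \cdot 4 = -5 + 52 = 47$)
$\sqrt{O{\left(10,-17 \right)} + \left(o{\left(10 \right)} - -148\right)} = \sqrt{\left(11 + 23 \cdot 10 \left(-17\right)\right) + \left(47 - -148\right)} = \sqrt{\left(11 - 3910\right) + \left(47 + 148\right)} = \sqrt{-3899 + 195} = \sqrt{-3704} = 2 i \sqrt{926}$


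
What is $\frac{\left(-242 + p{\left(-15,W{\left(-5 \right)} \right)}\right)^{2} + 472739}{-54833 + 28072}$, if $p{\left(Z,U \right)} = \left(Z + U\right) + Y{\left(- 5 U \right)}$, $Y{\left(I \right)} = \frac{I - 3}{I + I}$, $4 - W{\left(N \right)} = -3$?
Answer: $- \frac{655335636}{32782225} \approx -19.991$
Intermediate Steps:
$W{\left(N \right)} = 7$ ($W{\left(N \right)} = 4 - -3 = 4 + 3 = 7$)
$Y{\left(I \right)} = \frac{-3 + I}{2 I}$
$p{\left(Z,U \right)} = U + Z - \frac{-3 - 5 U}{10 U}$ ($p{\left(Z,U \right)} = \left(Z + U\right) + \frac{-3 - 5 U}{2 \left(- 5 U\right)} = \left(U + Z\right) + \frac{- \frac{1}{5 U} \left(-3 - 5 U\right)}{2} = \left(U + Z\right) - \frac{-3 - 5 U}{10 U} = U + Z - \frac{-3 - 5 U}{10 U}$)
$\frac{\left(-242 + p{\left(-15,W{\left(-5 \right)} \right)}\right)^{2} + 472739}{-54833 + 28072} = \frac{\left(-242 + \left(\frac{1}{2} + 7 - 15 + \frac{3}{10 \cdot 7}\right)\right)^{2} + 472739}{-54833 + 28072} = \frac{\left(-242 + \left(\frac{1}{2} + 7 - 15 + \frac{3}{10} \cdot \frac{1}{7}\right)\right)^{2} + 472739}{-26761} = \left(\left(-242 + \left(\frac{1}{2} + 7 - 15 + \frac{3}{70}\right)\right)^{2} + 472739\right) \left(- \frac{1}{26761}\right) = \left(\left(-242 - \frac{261}{35}\right)^{2} + 472739\right) \left(- \frac{1}{26761}\right) = \left(\left(- \frac{8731}{35}\right)^{2} + 472739\right) \left(- \frac{1}{26761}\right) = \left(\frac{76230361}{1225} + 472739\right) \left(- \frac{1}{26761}\right) = \frac{655335636}{1225} \left(- \frac{1}{26761}\right) = - \frac{655335636}{32782225}$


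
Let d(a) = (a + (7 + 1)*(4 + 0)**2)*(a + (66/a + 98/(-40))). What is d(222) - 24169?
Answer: 3905539/74 ≈ 52778.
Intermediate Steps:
d(a) = (128 + a)*(-49/20 + a + 66/a) (d(a) = (a + 8*4**2)*(a + (66/a + 98*(-1/40))) = (a + 8*16)*(a + (66/a - 49/20)) = (a + 128)*(a + (-49/20 + 66/a)) = (128 + a)*(-49/20 + a + 66/a))
d(222) - 24169 = (-1238/5 + 222**2 + 8448/222 + (2511/20)*222) - 24169 = (-1238/5 + 49284 + 8448*(1/222) + 278721/10) - 24169 = (-1238/5 + 49284 + 1408/37 + 278721/10) - 24169 = 5694045/74 - 24169 = 3905539/74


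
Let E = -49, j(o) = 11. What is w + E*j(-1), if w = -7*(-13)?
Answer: -448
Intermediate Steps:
w = 91
w + E*j(-1) = 91 - 49*11 = 91 - 539 = -448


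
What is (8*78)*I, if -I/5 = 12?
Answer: -37440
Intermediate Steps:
I = -60 (I = -5*12 = -60)
(8*78)*I = (8*78)*(-60) = 624*(-60) = -37440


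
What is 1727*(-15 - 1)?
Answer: -27632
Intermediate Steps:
1727*(-15 - 1) = 1727*(-16) = -27632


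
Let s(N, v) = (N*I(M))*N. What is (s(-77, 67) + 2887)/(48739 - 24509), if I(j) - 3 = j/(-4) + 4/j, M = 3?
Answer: 289591/290760 ≈ 0.99598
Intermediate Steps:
I(j) = 3 + 4/j - j/4 (I(j) = 3 + (j/(-4) + 4/j) = 3 + (j*(-¼) + 4/j) = 3 + (-j/4 + 4/j) = 3 + (4/j - j/4) = 3 + 4/j - j/4)
s(N, v) = 43*N²/12 (s(N, v) = (N*(3 + 4/3 - ¼*3))*N = (N*(3 + 4*(⅓) - ¾))*N = (N*(3 + 4/3 - ¾))*N = (N*(43/12))*N = (43*N/12)*N = 43*N²/12)
(s(-77, 67) + 2887)/(48739 - 24509) = ((43/12)*(-77)² + 2887)/(48739 - 24509) = ((43/12)*5929 + 2887)/24230 = (254947/12 + 2887)*(1/24230) = (289591/12)*(1/24230) = 289591/290760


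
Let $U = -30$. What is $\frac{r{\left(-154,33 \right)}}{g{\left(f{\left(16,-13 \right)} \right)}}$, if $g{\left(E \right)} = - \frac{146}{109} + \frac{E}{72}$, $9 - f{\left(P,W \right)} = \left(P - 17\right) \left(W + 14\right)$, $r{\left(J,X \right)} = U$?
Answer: $\frac{117720}{4711} \approx 24.988$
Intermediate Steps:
$r{\left(J,X \right)} = -30$
$f{\left(P,W \right)} = 9 - \left(-17 + P\right) \left(14 + W\right)$ ($f{\left(P,W \right)} = 9 - \left(P - 17\right) \left(W + 14\right) = 9 - \left(-17 + P\right) \left(14 + W\right)$)
$g{\left(E \right)} = - \frac{146}{109} + \frac{E}{72}$ ($g{\left(E \right)} = \left(-146\right) \frac{1}{109} + E \frac{1}{72} = - \frac{146}{109} + \frac{E}{72}$)
$\frac{r{\left(-154,33 \right)}}{g{\left(f{\left(16,-13 \right)} \right)}} = - \frac{30}{- \frac{146}{109} + \frac{247 - 224 + 17 \left(-13\right) - 16 \left(-13\right)}{72}} = - \frac{30}{- \frac{146}{109} + \frac{247 - 224 - 221 + 208}{72}} = - \frac{30}{- \frac{146}{109} + \frac{1}{72} \cdot 10} = - \frac{30}{- \frac{146}{109} + \frac{5}{36}} = - \frac{30}{- \frac{4711}{3924}} = \left(-30\right) \left(- \frac{3924}{4711}\right) = \frac{117720}{4711}$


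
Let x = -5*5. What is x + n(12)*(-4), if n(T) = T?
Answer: -73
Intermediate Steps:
x = -25
x + n(12)*(-4) = -25 + 12*(-4) = -25 - 48 = -73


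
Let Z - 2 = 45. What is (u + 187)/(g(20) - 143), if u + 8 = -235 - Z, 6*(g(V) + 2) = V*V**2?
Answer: -309/3565 ≈ -0.086676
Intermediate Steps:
Z = 47 (Z = 2 + 45 = 47)
g(V) = -2 + V**3/6 (g(V) = -2 + (V*V**2)/6 = -2 + V**3/6)
u = -290 (u = -8 + (-235 - 1*47) = -8 + (-235 - 47) = -8 - 282 = -290)
(u + 187)/(g(20) - 143) = (-290 + 187)/((-2 + (1/6)*20**3) - 143) = -103/((-2 + (1/6)*8000) - 143) = -103/((-2 + 4000/3) - 143) = -103/(3994/3 - 143) = -103/3565/3 = -103*3/3565 = -309/3565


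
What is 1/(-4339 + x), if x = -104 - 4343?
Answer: -1/8786 ≈ -0.00011382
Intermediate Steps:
x = -4447
1/(-4339 + x) = 1/(-4339 - 4447) = 1/(-8786) = -1/8786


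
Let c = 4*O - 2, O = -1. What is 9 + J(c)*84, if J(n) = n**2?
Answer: 3033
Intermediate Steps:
c = -6 (c = 4*(-1) - 2 = -4 - 2 = -6)
9 + J(c)*84 = 9 + (-6)**2*84 = 9 + 36*84 = 9 + 3024 = 3033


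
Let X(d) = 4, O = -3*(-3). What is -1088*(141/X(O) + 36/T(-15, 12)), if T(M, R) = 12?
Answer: -41616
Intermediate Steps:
O = 9
-1088*(141/X(O) + 36/T(-15, 12)) = -1088*(141/4 + 36/12) = -1088*(141*(1/4) + 36*(1/12)) = -1088*(141/4 + 3) = -1088*153/4 = -41616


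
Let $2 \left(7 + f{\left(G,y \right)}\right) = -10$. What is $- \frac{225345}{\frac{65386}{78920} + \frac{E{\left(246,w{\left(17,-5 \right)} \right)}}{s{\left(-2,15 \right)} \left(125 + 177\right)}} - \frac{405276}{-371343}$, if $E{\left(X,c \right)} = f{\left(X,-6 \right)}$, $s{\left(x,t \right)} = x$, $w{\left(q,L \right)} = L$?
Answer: $- \frac{166201200717687584}{625715801963} \approx -2.6562 \cdot 10^{5}$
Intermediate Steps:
$f{\left(G,y \right)} = -12$ ($f{\left(G,y \right)} = -7 + \frac{1}{2} \left(-10\right) = -7 - 5 = -12$)
$E{\left(X,c \right)} = -12$
$- \frac{225345}{\frac{65386}{78920} + \frac{E{\left(246,w{\left(17,-5 \right)} \right)}}{s{\left(-2,15 \right)} \left(125 + 177\right)}} - \frac{405276}{-371343} = - \frac{225345}{\frac{65386}{78920} - \frac{12}{\left(-2\right) \left(125 + 177\right)}} - \frac{405276}{-371343} = - \frac{225345}{65386 \cdot \frac{1}{78920} - \frac{12}{\left(-2\right) 302}} - - \frac{135092}{123781} = - \frac{225345}{\frac{32693}{39460} - \frac{12}{-604}} + \frac{135092}{123781} = - \frac{225345}{\frac{32693}{39460} - - \frac{3}{151}} + \frac{135092}{123781} = - \frac{225345}{\frac{32693}{39460} + \frac{3}{151}} + \frac{135092}{123781} = - \frac{225345}{\frac{5055023}{5958460}} + \frac{135092}{123781} = \left(-225345\right) \frac{5958460}{5055023} + \frac{135092}{123781} = - \frac{1342709168700}{5055023} + \frac{135092}{123781} = - \frac{166201200717687584}{625715801963}$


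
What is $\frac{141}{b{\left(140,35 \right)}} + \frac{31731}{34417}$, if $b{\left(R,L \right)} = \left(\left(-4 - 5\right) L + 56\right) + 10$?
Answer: $\frac{1016074}{2856611} \approx 0.35569$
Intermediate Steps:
$b{\left(R,L \right)} = 66 - 9 L$ ($b{\left(R,L \right)} = \left(- 9 L + 56\right) + 10 = \left(56 - 9 L\right) + 10 = 66 - 9 L$)
$\frac{141}{b{\left(140,35 \right)}} + \frac{31731}{34417} = \frac{141}{66 - 315} + \frac{31731}{34417} = \frac{141}{66 - 315} + 31731 \cdot \frac{1}{34417} = \frac{141}{-249} + \frac{31731}{34417} = 141 \left(- \frac{1}{249}\right) + \frac{31731}{34417} = - \frac{47}{83} + \frac{31731}{34417} = \frac{1016074}{2856611}$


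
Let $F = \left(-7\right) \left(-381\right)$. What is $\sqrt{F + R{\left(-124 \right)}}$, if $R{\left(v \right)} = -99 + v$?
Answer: $2 \sqrt{611} \approx 49.437$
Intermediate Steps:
$F = 2667$
$\sqrt{F + R{\left(-124 \right)}} = \sqrt{2667 - 223} = \sqrt{2444} = 2 \sqrt{611}$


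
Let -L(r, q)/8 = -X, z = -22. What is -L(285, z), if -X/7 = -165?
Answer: -9240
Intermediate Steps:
X = 1155 (X = -7*(-165) = 1155)
L(r, q) = 9240 (L(r, q) = -(-8)*1155 = -8*(-1155) = 9240)
-L(285, z) = -1*9240 = -9240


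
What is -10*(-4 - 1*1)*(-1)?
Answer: -50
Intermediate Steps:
-10*(-4 - 1*1)*(-1) = -10*(-4 - 1)*(-1) = -10*(-5)*(-1) = 50*(-1) = -50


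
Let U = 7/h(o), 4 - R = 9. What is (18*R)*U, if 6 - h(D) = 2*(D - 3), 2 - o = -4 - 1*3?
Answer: 105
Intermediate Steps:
R = -5 (R = 4 - 1*9 = 4 - 9 = -5)
o = 9 (o = 2 - (-4 - 1*3) = 2 - (-4 - 3) = 2 - 1*(-7) = 2 + 7 = 9)
h(D) = 12 - 2*D (h(D) = 6 - 2*(D - 3) = 6 - 2*(-3 + D) = 6 - (-6 + 2*D) = 6 + (6 - 2*D) = 12 - 2*D)
U = -7/6 (U = 7/(12 - 2*9) = 7/(12 - 18) = 7/(-6) = 7*(-1/6) = -7/6 ≈ -1.1667)
(18*R)*U = (18*(-5))*(-7/6) = -90*(-7/6) = 105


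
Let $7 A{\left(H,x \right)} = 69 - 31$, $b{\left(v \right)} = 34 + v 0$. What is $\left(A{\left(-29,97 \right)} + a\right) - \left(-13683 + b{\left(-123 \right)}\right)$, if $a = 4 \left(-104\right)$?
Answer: $\frac{92669}{7} \approx 13238.0$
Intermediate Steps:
$b{\left(v \right)} = 34$ ($b{\left(v \right)} = 34 + 0 = 34$)
$A{\left(H,x \right)} = \frac{38}{7}$ ($A{\left(H,x \right)} = \frac{69 - 31}{7} = \frac{1}{7} \cdot 38 = \frac{38}{7}$)
$a = -416$
$\left(A{\left(-29,97 \right)} + a\right) - \left(-13683 + b{\left(-123 \right)}\right) = \left(\frac{38}{7} - 416\right) + \left(13683 - 34\right) = - \frac{2874}{7} + \left(13683 - 34\right) = - \frac{2874}{7} + 13649 = \frac{92669}{7}$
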